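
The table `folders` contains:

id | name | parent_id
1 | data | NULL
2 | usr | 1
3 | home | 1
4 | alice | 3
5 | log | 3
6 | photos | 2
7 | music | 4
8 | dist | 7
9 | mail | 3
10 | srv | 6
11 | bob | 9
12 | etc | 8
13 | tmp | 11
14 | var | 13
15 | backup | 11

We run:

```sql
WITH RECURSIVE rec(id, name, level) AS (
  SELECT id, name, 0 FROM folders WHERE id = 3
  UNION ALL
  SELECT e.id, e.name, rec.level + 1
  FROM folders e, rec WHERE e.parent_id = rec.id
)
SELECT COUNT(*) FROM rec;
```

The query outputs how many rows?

11

Base: id=3 (home) at level 0.
Iteration 1: rows with parent_id in {3} -> alice (id 4, level 1), log (id 5, level 1), mail (id 9, level 1).
Iteration 2: rows with parent_id in {4,5,9} -> music (id 7, level 2), bob (id 11, level 2).
Iteration 3: rows with parent_id in {7,11} -> dist (id 8, level 3), tmp (id 13, level 3), backup (id 15, level 3).
Iteration 4: rows with parent_id in {8,13,15} -> etc (id 12, level 4), var (id 14, level 4).
Iteration 5: no rows with parent_id in {12,14}; recursion stops.
Total rows emitted: 11.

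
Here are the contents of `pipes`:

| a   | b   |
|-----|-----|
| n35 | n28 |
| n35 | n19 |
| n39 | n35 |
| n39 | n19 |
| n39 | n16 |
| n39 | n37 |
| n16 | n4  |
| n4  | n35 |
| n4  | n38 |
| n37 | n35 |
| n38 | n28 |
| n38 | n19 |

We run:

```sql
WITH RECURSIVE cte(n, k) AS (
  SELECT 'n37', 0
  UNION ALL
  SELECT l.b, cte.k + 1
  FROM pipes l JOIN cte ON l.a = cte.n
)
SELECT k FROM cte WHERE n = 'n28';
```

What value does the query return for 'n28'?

Base: (n37, k=0).
Iteration 1: edges from {n37} -> (n35, k=1).
Iteration 2: edges from {n35} -> (n19, k=2), (n28, k=2).
Iteration 3: no outgoing edges from {n19,n28}; recursion stops.

2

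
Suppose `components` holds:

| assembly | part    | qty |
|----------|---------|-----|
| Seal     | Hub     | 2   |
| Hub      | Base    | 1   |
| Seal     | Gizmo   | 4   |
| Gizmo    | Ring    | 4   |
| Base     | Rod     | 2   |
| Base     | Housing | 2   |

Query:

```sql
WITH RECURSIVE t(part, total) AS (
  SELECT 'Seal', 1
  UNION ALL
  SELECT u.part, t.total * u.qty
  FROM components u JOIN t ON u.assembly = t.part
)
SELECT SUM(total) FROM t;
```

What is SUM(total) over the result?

Base: (Seal, total=1).
Iteration 1: components of {Seal} -> Gizmo = 1*4 = 4, Hub = 1*2 = 2.
Iteration 2: components of {Gizmo,Hub} -> Base = 2*1 = 2, Ring = 4*4 = 16.
Iteration 3: components of {Base,Ring} -> Housing = 2*2 = 4, Rod = 2*2 = 4.
Iteration 4: no further components; recursion stops.
SUM(total) = 1 + 2 + 4 + 2 + 16 + 4 + 4 = 33.

33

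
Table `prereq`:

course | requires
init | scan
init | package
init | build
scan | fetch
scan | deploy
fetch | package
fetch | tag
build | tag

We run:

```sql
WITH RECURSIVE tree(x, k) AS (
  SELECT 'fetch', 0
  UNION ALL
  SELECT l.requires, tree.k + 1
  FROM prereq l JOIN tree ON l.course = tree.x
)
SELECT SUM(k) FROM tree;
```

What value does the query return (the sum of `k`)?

Base: (fetch, k=0).
Iteration 1: edges from {fetch} -> (package, k=1), (tag, k=1).
Iteration 2: no outgoing edges from {package,tag}; recursion stops.
SUM(k) = 0 + 1 + 1 = 2.

2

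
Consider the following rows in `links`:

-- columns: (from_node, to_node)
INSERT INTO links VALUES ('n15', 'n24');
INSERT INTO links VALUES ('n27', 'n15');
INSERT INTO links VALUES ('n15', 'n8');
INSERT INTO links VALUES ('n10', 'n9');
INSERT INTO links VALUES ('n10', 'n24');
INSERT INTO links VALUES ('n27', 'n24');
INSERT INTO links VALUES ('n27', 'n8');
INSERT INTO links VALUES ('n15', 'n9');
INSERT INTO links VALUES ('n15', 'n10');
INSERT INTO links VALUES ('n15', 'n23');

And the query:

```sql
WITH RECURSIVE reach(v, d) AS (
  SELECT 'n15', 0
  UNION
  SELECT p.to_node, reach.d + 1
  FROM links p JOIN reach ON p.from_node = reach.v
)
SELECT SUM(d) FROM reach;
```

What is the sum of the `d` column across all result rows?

Base: (n15, d=0).
Iteration 1: edges from {n15} -> (n10, d=1), (n23, d=1), (n24, d=1), (n8, d=1), (n9, d=1).
Iteration 2: edges from {n10,n23,n24,n8,n9} -> (n24, d=2), (n9, d=2).
Iteration 3: no outgoing edges from {n24,n9}; recursion stops.
SUM(d) = 0 + 1 + 1 + 1 + 1 + 1 + 2 + 2 = 9.

9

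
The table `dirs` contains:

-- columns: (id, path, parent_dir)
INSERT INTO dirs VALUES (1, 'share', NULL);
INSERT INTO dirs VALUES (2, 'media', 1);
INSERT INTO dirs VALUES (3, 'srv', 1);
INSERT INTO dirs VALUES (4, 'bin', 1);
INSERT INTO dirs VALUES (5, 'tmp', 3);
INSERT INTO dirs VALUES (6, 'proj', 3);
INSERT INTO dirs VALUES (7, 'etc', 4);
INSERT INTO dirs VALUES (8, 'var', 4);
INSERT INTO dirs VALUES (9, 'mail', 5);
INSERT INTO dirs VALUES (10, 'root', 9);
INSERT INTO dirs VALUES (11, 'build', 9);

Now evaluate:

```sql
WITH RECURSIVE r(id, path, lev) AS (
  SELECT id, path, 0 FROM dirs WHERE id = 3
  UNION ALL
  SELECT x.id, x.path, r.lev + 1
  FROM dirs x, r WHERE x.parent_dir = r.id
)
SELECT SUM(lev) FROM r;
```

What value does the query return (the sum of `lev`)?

10

Base: id=3 (srv) at lev 0.
Iteration 1: rows with parent_dir in {3} -> tmp (id 5, lev 1), proj (id 6, lev 1).
Iteration 2: rows with parent_dir in {5,6} -> mail (id 9, lev 2).
Iteration 3: rows with parent_dir in {9} -> root (id 10, lev 3), build (id 11, lev 3).
Iteration 4: no rows with parent_dir in {10,11}; recursion stops.
SUM(lev) = 0 + 1 + 1 + 2 + 3 + 3 = 10.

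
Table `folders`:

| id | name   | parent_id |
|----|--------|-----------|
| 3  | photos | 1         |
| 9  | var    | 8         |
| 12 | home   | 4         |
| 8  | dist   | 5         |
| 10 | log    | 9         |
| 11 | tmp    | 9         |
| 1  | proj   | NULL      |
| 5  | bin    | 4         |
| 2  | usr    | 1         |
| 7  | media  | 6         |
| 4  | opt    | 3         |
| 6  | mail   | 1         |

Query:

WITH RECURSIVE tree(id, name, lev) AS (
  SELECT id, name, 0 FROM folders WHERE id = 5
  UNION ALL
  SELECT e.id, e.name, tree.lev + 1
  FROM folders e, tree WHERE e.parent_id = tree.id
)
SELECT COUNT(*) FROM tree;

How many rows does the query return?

5

Base: id=5 (bin) at lev 0.
Iteration 1: rows with parent_id in {5} -> dist (id 8, lev 1).
Iteration 2: rows with parent_id in {8} -> var (id 9, lev 2).
Iteration 3: rows with parent_id in {9} -> log (id 10, lev 3), tmp (id 11, lev 3).
Iteration 4: no rows with parent_id in {10,11}; recursion stops.
Total rows emitted: 5.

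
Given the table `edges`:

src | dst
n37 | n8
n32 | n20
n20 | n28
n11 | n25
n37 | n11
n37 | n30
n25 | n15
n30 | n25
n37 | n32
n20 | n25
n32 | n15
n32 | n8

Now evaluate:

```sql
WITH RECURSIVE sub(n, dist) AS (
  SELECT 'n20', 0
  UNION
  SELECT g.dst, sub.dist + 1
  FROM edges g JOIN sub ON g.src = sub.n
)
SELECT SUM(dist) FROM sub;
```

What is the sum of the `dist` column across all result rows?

Base: (n20, dist=0).
Iteration 1: edges from {n20} -> (n25, dist=1), (n28, dist=1).
Iteration 2: edges from {n25,n28} -> (n15, dist=2).
Iteration 3: no outgoing edges from {n15}; recursion stops.
SUM(dist) = 0 + 1 + 1 + 2 = 4.

4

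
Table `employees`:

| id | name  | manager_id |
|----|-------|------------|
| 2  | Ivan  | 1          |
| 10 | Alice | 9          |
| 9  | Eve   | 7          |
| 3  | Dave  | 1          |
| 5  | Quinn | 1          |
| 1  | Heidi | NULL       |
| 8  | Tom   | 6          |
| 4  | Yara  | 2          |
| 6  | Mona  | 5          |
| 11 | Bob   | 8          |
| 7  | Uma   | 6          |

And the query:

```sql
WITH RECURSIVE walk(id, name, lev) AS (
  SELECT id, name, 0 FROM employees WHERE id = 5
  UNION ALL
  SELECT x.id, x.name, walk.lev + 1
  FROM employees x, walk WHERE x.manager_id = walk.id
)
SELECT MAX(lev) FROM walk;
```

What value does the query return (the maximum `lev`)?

Base: id=5 (Quinn) at lev 0.
Iteration 1: rows with manager_id in {5} -> Mona (id 6, lev 1).
Iteration 2: rows with manager_id in {6} -> Uma (id 7, lev 2), Tom (id 8, lev 2).
Iteration 3: rows with manager_id in {7,8} -> Eve (id 9, lev 3), Bob (id 11, lev 3).
Iteration 4: rows with manager_id in {9,11} -> Alice (id 10, lev 4).
Iteration 5: no rows with manager_id in {10}; recursion stops.
lev values: 0, 1, 2, 2, 3, 3, 4; the maximum is 4.

4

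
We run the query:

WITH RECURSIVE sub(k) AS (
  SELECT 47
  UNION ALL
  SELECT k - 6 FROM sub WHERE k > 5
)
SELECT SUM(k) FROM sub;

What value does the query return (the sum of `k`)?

208

Base: k=47.
Iteration 1: 47 > 5 holds -> k = 47 - 6 = 41.
Iteration 2: 41 > 5 holds -> k = 41 - 6 = 35.
Iteration 3: 35 > 5 holds -> k = 35 - 6 = 29.
Iteration 4: 29 > 5 holds -> k = 29 - 6 = 23.
Iteration 5: 23 > 5 holds -> k = 23 - 6 = 17.
Iteration 6: 17 > 5 holds -> k = 17 - 6 = 11.
Iteration 7: 11 > 5 holds -> k = 11 - 6 = 5.
Iteration 8: 5 > 5 fails; recursion stops.
SUM(k) = 47 + 41 + 35 + 29 + 23 + 17 + 11 + 5 = 208.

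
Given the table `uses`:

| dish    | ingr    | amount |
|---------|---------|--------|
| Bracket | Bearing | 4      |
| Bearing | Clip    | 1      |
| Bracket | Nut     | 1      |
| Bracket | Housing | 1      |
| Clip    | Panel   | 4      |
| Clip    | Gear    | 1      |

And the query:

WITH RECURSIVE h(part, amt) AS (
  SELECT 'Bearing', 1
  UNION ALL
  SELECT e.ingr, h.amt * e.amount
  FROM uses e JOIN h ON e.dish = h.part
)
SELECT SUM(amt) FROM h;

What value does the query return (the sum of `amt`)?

7

Base: (Bearing, amt=1).
Iteration 1: components of {Bearing} -> Clip = 1*1 = 1.
Iteration 2: components of {Clip} -> Gear = 1*1 = 1, Panel = 1*4 = 4.
Iteration 3: no further components; recursion stops.
SUM(amt) = 1 + 1 + 4 + 1 = 7.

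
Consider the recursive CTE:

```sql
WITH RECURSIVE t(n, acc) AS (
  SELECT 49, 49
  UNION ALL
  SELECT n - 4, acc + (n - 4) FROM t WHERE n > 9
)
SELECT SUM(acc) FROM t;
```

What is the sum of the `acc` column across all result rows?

Base: n=49, acc=49.
Iteration 1: 49 > 9 holds -> n = 49 - 4 = 45, acc = 49 + 45 = 94.
Iteration 2: 45 > 9 holds -> n = 45 - 4 = 41, acc = 94 + 41 = 135.
Iteration 3: 41 > 9 holds -> n = 41 - 4 = 37, acc = 135 + 37 = 172.
Iteration 4: 37 > 9 holds -> n = 37 - 4 = 33, acc = 172 + 33 = 205.
Iteration 5: 33 > 9 holds -> n = 33 - 4 = 29, acc = 205 + 29 = 234.
Iteration 6: 29 > 9 holds -> n = 29 - 4 = 25, acc = 234 + 25 = 259.
Iteration 7: 25 > 9 holds -> n = 25 - 4 = 21, acc = 259 + 21 = 280.
Iteration 8: 21 > 9 holds -> n = 21 - 4 = 17, acc = 280 + 17 = 297.
Iteration 9: 17 > 9 holds -> n = 17 - 4 = 13, acc = 297 + 13 = 310.
Iteration 10: 13 > 9 holds -> n = 13 - 4 = 9, acc = 310 + 9 = 319.
Iteration 11: 9 > 9 fails; recursion stops.
SUM(acc) = 49 + 94 + 135 + 172 + 205 + 234 + 259 + 280 + 297 + 310 + 319 = 2354.

2354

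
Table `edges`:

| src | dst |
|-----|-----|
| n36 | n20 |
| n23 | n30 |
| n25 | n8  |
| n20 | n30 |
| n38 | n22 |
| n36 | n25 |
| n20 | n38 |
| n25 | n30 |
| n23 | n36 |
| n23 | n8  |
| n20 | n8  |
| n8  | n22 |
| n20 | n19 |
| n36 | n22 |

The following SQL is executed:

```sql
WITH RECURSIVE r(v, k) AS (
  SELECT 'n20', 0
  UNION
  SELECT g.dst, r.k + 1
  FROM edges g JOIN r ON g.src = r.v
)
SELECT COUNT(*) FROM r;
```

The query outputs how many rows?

Base: (n20, k=0).
Iteration 1: edges from {n20} -> (n19, k=1), (n30, k=1), (n38, k=1), (n8, k=1).
Iteration 2: edges from {n19,n30,n38,n8} -> (n22, k=2). [UNION drops 1 duplicate row(s)]
Iteration 3: no outgoing edges from {n22}; recursion stops.
Total rows emitted: 6.

6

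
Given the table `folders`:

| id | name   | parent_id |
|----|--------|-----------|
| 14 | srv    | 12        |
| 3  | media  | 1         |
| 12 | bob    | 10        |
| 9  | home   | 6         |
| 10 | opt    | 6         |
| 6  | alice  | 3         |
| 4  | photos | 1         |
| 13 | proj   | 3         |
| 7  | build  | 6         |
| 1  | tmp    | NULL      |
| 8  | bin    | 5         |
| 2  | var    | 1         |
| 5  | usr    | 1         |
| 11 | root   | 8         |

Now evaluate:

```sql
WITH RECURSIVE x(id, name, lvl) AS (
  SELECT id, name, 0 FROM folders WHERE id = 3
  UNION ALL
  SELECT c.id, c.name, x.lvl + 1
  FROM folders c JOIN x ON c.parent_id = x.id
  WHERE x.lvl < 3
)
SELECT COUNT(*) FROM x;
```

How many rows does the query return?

7

Base: id=3 (media) at lvl 0.
Iteration 1: rows with parent_id in {3} -> alice (id 6, lvl 1), proj (id 13, lvl 1).
Iteration 2: rows with parent_id in {6,13} -> build (id 7, lvl 2), home (id 9, lvl 2), opt (id 10, lvl 2).
Iteration 3: rows with parent_id in {7,9,10} -> bob (id 12, lvl 3).
Iteration 4: lvl < 3 fails for all current rows; recursion stops.
Total rows emitted: 7.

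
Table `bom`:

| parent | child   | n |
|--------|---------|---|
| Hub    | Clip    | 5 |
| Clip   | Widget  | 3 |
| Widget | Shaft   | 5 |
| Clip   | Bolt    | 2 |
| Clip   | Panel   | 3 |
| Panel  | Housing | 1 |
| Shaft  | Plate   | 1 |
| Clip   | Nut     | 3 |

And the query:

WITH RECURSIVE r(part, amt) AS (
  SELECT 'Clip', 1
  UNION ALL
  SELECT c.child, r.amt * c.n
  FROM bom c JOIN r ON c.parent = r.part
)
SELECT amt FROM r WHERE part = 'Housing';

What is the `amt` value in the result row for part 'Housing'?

Base: (Clip, amt=1).
Iteration 1: components of {Clip} -> Bolt = 1*2 = 2, Nut = 1*3 = 3, Panel = 1*3 = 3, Widget = 1*3 = 3.
Iteration 2: components of {Bolt,Nut,Panel,Widget} -> Housing = 3*1 = 3, Shaft = 3*5 = 15.
Iteration 3: components of {Housing,Shaft} -> Plate = 15*1 = 15.
Iteration 4: no further components; recursion stops.

3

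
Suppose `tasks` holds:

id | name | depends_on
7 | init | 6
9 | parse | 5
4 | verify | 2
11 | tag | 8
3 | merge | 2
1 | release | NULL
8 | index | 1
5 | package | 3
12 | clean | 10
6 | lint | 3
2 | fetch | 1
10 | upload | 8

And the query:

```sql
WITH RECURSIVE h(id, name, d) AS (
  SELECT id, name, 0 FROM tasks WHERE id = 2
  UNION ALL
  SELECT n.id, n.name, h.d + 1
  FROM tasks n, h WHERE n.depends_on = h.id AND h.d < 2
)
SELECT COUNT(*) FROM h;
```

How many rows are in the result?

Base: id=2 (fetch) at d 0.
Iteration 1: rows with depends_on in {2} -> merge (id 3, d 1), verify (id 4, d 1).
Iteration 2: rows with depends_on in {3,4} -> package (id 5, d 2), lint (id 6, d 2).
Iteration 3: d < 2 fails for all current rows; recursion stops.
Total rows emitted: 5.

5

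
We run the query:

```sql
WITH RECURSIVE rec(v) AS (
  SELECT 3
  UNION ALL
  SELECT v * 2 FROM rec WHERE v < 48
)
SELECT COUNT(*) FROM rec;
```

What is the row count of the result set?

Base: v=3.
Iteration 1: 3 < 48 holds -> v = 3 * 2 = 6.
Iteration 2: 6 < 48 holds -> v = 6 * 2 = 12.
Iteration 3: 12 < 48 holds -> v = 12 * 2 = 24.
Iteration 4: 24 < 48 holds -> v = 24 * 2 = 48.
Iteration 5: 48 < 48 fails; recursion stops.
Total rows emitted: 5.

5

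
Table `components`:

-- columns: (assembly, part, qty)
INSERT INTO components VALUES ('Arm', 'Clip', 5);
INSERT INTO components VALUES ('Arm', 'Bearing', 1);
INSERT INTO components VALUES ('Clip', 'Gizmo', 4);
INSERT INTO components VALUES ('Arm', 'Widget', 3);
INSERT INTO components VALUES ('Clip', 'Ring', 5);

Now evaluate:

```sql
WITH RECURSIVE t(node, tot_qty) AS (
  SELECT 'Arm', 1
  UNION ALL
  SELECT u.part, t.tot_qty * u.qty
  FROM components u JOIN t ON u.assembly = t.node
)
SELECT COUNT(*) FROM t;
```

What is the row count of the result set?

Base: (Arm, tot_qty=1).
Iteration 1: components of {Arm} -> Bearing = 1*1 = 1, Clip = 1*5 = 5, Widget = 1*3 = 3.
Iteration 2: components of {Bearing,Clip,Widget} -> Gizmo = 5*4 = 20, Ring = 5*5 = 25.
Iteration 3: no further components; recursion stops.
Total rows emitted: 6.

6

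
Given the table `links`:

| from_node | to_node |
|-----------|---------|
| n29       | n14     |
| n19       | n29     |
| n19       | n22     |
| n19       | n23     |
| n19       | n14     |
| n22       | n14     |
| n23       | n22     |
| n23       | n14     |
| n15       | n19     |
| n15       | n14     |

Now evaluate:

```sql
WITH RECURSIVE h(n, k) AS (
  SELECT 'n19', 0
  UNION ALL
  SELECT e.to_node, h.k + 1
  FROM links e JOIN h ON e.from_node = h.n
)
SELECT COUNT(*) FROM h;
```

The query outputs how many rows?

10

Base: (n19, k=0).
Iteration 1: edges from {n19} -> (n14, k=1), (n22, k=1), (n23, k=1), (n29, k=1).
Iteration 2: edges from {n14,n22,n23,n29} -> (n14, k=2) x3, (n22, k=2). [UNION ALL keeps all 4 new rows, including repeats]
Iteration 3: edges from {n14,n22} -> (n14, k=3).
Iteration 4: no outgoing edges from {n14}; recursion stops.
Total rows emitted: 10.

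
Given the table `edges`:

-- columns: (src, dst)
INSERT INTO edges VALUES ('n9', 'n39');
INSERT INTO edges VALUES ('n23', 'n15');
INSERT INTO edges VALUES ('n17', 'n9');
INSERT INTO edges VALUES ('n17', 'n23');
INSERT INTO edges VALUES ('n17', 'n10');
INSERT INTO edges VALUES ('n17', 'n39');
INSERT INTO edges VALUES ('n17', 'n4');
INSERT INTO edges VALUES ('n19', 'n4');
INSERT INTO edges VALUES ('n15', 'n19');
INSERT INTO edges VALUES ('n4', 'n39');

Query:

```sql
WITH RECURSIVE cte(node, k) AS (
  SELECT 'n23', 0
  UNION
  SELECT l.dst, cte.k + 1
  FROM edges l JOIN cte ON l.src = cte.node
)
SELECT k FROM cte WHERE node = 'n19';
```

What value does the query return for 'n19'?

2

Base: (n23, k=0).
Iteration 1: edges from {n23} -> (n15, k=1).
Iteration 2: edges from {n15} -> (n19, k=2).
Iteration 3: edges from {n19} -> (n4, k=3).
Iteration 4: edges from {n4} -> (n39, k=4).
Iteration 5: no outgoing edges from {n39}; recursion stops.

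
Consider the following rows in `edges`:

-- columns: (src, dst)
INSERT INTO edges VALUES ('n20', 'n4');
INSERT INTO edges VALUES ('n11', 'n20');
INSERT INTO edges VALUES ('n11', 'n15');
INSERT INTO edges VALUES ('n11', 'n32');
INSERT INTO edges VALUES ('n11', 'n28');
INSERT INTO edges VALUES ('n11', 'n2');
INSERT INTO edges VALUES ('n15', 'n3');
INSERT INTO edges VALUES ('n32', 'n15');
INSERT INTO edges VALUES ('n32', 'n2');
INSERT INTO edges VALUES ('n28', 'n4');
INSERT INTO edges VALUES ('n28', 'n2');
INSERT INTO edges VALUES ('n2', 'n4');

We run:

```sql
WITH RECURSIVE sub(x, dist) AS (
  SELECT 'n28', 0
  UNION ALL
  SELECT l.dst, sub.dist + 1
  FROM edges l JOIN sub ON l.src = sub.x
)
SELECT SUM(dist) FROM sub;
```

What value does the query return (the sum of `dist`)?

4

Base: (n28, dist=0).
Iteration 1: edges from {n28} -> (n2, dist=1), (n4, dist=1).
Iteration 2: edges from {n2,n4} -> (n4, dist=2).
Iteration 3: no outgoing edges from {n4}; recursion stops.
SUM(dist) = 0 + 1 + 1 + 2 = 4.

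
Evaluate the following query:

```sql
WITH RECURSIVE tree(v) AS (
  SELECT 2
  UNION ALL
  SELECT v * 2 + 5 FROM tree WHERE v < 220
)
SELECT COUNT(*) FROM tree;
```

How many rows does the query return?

7

Base: v=2.
Iteration 1: 2 < 220 holds -> v = 2 * 2 + 5 = 9.
Iteration 2: 9 < 220 holds -> v = 9 * 2 + 5 = 23.
Iteration 3: 23 < 220 holds -> v = 23 * 2 + 5 = 51.
Iteration 4: 51 < 220 holds -> v = 51 * 2 + 5 = 107.
Iteration 5: 107 < 220 holds -> v = 107 * 2 + 5 = 219.
Iteration 6: 219 < 220 holds -> v = 219 * 2 + 5 = 443.
Iteration 7: 443 < 220 fails; recursion stops.
Total rows emitted: 7.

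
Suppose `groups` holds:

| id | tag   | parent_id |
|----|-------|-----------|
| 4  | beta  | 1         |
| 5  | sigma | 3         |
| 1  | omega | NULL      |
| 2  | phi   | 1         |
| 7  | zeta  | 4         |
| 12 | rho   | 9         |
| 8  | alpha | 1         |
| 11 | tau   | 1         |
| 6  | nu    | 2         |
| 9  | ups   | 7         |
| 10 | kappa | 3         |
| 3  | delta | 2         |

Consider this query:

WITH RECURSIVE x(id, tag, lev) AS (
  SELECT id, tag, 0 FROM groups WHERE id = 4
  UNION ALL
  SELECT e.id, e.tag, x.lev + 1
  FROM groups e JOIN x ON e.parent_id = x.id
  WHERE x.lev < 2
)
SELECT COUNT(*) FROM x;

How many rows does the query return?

Base: id=4 (beta) at lev 0.
Iteration 1: rows with parent_id in {4} -> zeta (id 7, lev 1).
Iteration 2: rows with parent_id in {7} -> ups (id 9, lev 2).
Iteration 3: lev < 2 fails for all current rows; recursion stops.
Total rows emitted: 3.

3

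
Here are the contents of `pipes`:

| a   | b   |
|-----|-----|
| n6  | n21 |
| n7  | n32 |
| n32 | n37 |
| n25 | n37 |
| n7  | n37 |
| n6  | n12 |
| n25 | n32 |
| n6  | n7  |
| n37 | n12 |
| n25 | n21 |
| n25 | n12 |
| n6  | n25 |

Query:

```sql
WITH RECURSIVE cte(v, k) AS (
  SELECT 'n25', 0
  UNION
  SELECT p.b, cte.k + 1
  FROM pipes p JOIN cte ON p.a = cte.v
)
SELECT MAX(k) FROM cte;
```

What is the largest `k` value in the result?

Base: (n25, k=0).
Iteration 1: edges from {n25} -> (n12, k=1), (n21, k=1), (n32, k=1), (n37, k=1).
Iteration 2: edges from {n12,n21,n32,n37} -> (n12, k=2), (n37, k=2).
Iteration 3: edges from {n12,n37} -> (n12, k=3).
Iteration 4: no outgoing edges from {n12}; recursion stops.
k values: 0, 1, 1, 1, 1, 2, 2, 3; the maximum is 3.

3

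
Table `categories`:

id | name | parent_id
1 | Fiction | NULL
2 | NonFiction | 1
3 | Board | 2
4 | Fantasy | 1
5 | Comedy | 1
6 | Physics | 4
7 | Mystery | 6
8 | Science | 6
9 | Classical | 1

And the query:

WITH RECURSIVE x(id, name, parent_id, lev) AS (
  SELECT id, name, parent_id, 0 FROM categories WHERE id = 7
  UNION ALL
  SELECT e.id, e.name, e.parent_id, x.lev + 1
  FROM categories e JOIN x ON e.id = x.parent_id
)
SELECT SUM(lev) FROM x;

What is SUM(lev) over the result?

6

Base: id=7 (Mystery), parent_id=6, lev 0.
Iteration 1: join on id=6 -> Physics (id 6, parent_id=4, lev 1).
Iteration 2: join on id=4 -> Fantasy (id 4, parent_id=1, lev 2).
Iteration 3: join on id=1 -> Fiction (id 1, parent_id=NULL, lev 3).
Iteration 4: parent_id is NULL; no match; recursion stops.
SUM(lev) = 0 + 1 + 2 + 3 = 6.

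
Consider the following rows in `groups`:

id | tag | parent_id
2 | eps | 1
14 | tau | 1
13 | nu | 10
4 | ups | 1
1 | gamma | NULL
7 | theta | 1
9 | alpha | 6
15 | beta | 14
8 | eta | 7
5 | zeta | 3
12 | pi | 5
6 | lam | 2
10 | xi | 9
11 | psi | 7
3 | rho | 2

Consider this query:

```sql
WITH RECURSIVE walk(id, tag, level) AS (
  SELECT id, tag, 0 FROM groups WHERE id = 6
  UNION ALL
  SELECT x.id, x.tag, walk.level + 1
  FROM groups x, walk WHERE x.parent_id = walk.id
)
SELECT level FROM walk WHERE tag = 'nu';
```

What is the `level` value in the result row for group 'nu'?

Base: id=6 (lam) at level 0.
Iteration 1: rows with parent_id in {6} -> alpha (id 9, level 1).
Iteration 2: rows with parent_id in {9} -> xi (id 10, level 2).
Iteration 3: rows with parent_id in {10} -> nu (id 13, level 3).
Iteration 4: no rows with parent_id in {13}; recursion stops.

3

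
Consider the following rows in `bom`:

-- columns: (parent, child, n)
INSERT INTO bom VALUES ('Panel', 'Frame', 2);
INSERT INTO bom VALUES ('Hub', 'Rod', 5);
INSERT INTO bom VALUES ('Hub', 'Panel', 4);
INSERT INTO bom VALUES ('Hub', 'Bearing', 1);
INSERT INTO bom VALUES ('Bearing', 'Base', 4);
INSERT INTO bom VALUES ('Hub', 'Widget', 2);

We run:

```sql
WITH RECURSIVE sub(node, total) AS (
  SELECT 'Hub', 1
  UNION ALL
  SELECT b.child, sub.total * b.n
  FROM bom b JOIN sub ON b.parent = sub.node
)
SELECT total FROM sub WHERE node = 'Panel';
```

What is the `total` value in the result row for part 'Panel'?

4

Base: (Hub, total=1).
Iteration 1: components of {Hub} -> Bearing = 1*1 = 1, Panel = 1*4 = 4, Rod = 1*5 = 5, Widget = 1*2 = 2.
Iteration 2: components of {Bearing,Panel,Rod,Widget} -> Base = 1*4 = 4, Frame = 4*2 = 8.
Iteration 3: no further components; recursion stops.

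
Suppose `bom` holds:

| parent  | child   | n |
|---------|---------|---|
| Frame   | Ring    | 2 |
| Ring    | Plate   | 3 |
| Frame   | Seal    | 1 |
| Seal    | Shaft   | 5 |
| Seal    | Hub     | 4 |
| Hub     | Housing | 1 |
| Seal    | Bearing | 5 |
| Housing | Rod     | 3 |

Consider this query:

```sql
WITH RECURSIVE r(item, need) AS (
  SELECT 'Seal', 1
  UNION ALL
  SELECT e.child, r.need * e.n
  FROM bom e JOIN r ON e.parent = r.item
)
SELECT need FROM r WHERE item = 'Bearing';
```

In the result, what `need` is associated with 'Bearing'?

Base: (Seal, need=1).
Iteration 1: components of {Seal} -> Bearing = 1*5 = 5, Hub = 1*4 = 4, Shaft = 1*5 = 5.
Iteration 2: components of {Bearing,Hub,Shaft} -> Housing = 4*1 = 4.
Iteration 3: components of {Housing} -> Rod = 4*3 = 12.
Iteration 4: no further components; recursion stops.

5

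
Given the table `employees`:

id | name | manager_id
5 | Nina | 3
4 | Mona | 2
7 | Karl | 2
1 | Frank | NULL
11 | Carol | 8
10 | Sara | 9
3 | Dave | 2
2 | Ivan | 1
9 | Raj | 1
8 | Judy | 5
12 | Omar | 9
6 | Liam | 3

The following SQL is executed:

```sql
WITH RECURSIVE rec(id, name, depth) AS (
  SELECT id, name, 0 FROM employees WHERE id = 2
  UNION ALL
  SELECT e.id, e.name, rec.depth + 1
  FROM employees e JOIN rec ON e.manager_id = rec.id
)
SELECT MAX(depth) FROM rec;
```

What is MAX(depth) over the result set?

4

Base: id=2 (Ivan) at depth 0.
Iteration 1: rows with manager_id in {2} -> Dave (id 3, depth 1), Mona (id 4, depth 1), Karl (id 7, depth 1).
Iteration 2: rows with manager_id in {3,4,7} -> Nina (id 5, depth 2), Liam (id 6, depth 2).
Iteration 3: rows with manager_id in {5,6} -> Judy (id 8, depth 3).
Iteration 4: rows with manager_id in {8} -> Carol (id 11, depth 4).
Iteration 5: no rows with manager_id in {11}; recursion stops.
depth values: 0, 1, 1, 1, 2, 2, 3, 4; the maximum is 4.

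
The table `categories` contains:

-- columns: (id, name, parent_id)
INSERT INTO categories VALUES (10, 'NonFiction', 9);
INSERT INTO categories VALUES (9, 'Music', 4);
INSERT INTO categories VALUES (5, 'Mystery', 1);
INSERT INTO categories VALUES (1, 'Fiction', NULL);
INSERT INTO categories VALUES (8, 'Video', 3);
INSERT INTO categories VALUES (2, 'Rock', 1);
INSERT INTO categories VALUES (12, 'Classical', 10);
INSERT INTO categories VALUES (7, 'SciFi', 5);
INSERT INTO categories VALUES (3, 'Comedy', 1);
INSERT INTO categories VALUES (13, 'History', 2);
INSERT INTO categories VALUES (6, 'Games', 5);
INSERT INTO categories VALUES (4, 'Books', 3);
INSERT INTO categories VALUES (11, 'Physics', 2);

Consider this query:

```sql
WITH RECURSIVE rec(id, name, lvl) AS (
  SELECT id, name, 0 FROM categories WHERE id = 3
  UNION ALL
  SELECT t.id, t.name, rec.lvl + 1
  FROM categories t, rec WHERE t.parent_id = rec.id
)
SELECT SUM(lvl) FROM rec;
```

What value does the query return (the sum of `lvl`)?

11

Base: id=3 (Comedy) at lvl 0.
Iteration 1: rows with parent_id in {3} -> Books (id 4, lvl 1), Video (id 8, lvl 1).
Iteration 2: rows with parent_id in {4,8} -> Music (id 9, lvl 2).
Iteration 3: rows with parent_id in {9} -> NonFiction (id 10, lvl 3).
Iteration 4: rows with parent_id in {10} -> Classical (id 12, lvl 4).
Iteration 5: no rows with parent_id in {12}; recursion stops.
SUM(lvl) = 0 + 1 + 1 + 2 + 3 + 4 = 11.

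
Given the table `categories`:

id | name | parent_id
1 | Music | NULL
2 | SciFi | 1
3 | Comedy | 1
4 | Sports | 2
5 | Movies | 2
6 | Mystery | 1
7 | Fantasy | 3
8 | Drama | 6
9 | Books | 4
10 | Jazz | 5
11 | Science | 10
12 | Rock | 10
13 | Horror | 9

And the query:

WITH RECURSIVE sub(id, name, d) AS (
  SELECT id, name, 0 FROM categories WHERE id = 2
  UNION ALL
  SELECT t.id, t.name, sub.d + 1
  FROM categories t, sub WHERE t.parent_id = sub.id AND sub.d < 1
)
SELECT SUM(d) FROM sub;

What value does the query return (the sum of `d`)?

2

Base: id=2 (SciFi) at d 0.
Iteration 1: rows with parent_id in {2} -> Sports (id 4, d 1), Movies (id 5, d 1).
Iteration 2: d < 1 fails for all current rows; recursion stops.
SUM(d) = 0 + 1 + 1 = 2.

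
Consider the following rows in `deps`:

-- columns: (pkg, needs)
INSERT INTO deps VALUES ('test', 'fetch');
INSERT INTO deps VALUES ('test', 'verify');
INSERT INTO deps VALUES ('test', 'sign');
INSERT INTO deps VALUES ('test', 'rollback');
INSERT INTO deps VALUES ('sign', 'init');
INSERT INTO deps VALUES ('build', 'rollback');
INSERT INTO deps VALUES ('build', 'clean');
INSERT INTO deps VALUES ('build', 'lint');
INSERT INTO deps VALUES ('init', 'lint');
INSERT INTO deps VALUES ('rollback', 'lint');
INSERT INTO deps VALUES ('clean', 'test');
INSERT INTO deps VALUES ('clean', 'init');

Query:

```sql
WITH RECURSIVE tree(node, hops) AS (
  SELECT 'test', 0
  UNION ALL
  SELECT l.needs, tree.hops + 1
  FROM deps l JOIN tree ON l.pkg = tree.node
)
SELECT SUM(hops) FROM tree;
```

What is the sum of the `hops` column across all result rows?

11

Base: (test, hops=0).
Iteration 1: edges from {test} -> (fetch, hops=1), (rollback, hops=1), (sign, hops=1), (verify, hops=1).
Iteration 2: edges from {fetch,rollback,sign,verify} -> (init, hops=2), (lint, hops=2).
Iteration 3: edges from {init,lint} -> (lint, hops=3).
Iteration 4: no outgoing edges from {lint}; recursion stops.
SUM(hops) = 0 + 1 + 1 + 1 + 1 + 2 + 2 + 3 = 11.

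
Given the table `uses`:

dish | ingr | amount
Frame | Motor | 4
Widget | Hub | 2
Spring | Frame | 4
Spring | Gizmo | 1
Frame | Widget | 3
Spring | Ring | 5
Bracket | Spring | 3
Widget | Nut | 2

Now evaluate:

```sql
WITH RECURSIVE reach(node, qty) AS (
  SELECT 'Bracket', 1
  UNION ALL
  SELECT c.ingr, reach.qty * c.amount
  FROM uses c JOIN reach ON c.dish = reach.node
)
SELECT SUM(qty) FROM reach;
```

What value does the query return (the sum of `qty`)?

Base: (Bracket, qty=1).
Iteration 1: components of {Bracket} -> Spring = 1*3 = 3.
Iteration 2: components of {Spring} -> Frame = 3*4 = 12, Gizmo = 3*1 = 3, Ring = 3*5 = 15.
Iteration 3: components of {Frame,Gizmo,Ring} -> Motor = 12*4 = 48, Widget = 12*3 = 36.
Iteration 4: components of {Motor,Widget} -> Hub = 36*2 = 72, Nut = 36*2 = 72.
Iteration 5: no further components; recursion stops.
SUM(qty) = 1 + 3 + 3 + 12 + 15 + 48 + 36 + 72 + 72 = 262.

262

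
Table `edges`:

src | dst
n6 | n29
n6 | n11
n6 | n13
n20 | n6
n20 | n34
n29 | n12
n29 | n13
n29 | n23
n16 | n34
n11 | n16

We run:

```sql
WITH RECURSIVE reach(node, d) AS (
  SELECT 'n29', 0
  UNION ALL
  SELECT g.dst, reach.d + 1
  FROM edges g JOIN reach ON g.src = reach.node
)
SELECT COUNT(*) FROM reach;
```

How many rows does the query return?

Base: (n29, d=0).
Iteration 1: edges from {n29} -> (n12, d=1), (n13, d=1), (n23, d=1).
Iteration 2: no outgoing edges from {n12,n13,n23}; recursion stops.
Total rows emitted: 4.

4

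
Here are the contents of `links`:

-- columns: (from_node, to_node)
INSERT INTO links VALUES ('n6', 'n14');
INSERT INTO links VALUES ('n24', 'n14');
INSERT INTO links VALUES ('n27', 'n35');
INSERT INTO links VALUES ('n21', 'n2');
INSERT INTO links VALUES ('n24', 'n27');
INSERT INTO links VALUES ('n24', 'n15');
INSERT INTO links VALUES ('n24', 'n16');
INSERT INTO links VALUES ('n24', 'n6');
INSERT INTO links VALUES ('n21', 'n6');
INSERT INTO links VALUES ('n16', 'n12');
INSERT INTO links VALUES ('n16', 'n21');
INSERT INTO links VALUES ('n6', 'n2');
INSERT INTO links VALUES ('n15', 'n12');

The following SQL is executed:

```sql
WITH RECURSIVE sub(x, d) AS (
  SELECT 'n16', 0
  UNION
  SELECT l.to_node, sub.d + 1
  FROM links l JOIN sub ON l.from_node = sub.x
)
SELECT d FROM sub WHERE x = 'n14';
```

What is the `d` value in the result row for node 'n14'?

Base: (n16, d=0).
Iteration 1: edges from {n16} -> (n12, d=1), (n21, d=1).
Iteration 2: edges from {n12,n21} -> (n2, d=2), (n6, d=2).
Iteration 3: edges from {n2,n6} -> (n14, d=3), (n2, d=3).
Iteration 4: no outgoing edges from {n14,n2}; recursion stops.

3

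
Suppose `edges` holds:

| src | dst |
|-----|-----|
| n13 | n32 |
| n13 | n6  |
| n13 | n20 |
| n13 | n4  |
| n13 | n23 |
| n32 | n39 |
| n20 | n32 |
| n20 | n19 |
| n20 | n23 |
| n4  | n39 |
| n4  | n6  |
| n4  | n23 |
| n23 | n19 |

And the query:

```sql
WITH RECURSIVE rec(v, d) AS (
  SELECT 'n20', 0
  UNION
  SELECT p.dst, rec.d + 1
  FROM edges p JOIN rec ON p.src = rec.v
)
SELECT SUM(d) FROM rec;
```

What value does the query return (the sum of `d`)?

Base: (n20, d=0).
Iteration 1: edges from {n20} -> (n19, d=1), (n23, d=1), (n32, d=1).
Iteration 2: edges from {n19,n23,n32} -> (n19, d=2), (n39, d=2).
Iteration 3: no outgoing edges from {n19,n39}; recursion stops.
SUM(d) = 0 + 1 + 1 + 1 + 2 + 2 = 7.

7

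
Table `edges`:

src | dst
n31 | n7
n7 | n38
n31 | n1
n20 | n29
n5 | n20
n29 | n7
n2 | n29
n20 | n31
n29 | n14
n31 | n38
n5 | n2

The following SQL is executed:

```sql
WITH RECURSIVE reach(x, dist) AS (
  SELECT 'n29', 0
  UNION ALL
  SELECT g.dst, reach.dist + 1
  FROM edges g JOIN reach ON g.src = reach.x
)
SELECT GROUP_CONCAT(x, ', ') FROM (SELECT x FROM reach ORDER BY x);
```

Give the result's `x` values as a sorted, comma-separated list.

n14, n29, n38, n7

Base: (n29, dist=0).
Iteration 1: edges from {n29} -> (n14, dist=1), (n7, dist=1).
Iteration 2: edges from {n14,n7} -> (n38, dist=2).
Iteration 3: no outgoing edges from {n38}; recursion stops.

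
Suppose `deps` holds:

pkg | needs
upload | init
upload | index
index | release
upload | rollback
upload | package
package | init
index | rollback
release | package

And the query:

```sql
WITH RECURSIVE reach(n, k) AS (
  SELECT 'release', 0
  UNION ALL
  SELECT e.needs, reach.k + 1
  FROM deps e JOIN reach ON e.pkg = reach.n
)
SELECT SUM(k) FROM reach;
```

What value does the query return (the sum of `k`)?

3

Base: (release, k=0).
Iteration 1: edges from {release} -> (package, k=1).
Iteration 2: edges from {package} -> (init, k=2).
Iteration 3: no outgoing edges from {init}; recursion stops.
SUM(k) = 0 + 1 + 2 = 3.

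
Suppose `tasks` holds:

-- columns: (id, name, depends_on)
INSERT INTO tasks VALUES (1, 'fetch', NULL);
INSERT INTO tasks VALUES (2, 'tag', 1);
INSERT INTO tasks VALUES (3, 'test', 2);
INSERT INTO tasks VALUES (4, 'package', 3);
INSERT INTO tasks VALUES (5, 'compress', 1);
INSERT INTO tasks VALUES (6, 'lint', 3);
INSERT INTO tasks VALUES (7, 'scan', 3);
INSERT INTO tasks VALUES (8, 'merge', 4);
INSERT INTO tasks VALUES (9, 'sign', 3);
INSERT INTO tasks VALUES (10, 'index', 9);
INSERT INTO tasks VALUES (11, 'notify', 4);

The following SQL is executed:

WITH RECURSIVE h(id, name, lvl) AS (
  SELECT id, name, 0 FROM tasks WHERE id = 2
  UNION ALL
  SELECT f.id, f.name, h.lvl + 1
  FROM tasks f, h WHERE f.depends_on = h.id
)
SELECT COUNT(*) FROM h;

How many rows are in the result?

9

Base: id=2 (tag) at lvl 0.
Iteration 1: rows with depends_on in {2} -> test (id 3, lvl 1).
Iteration 2: rows with depends_on in {3} -> package (id 4, lvl 2), lint (id 6, lvl 2), scan (id 7, lvl 2), sign (id 9, lvl 2).
Iteration 3: rows with depends_on in {4,6,7,9} -> merge (id 8, lvl 3), index (id 10, lvl 3), notify (id 11, lvl 3).
Iteration 4: no rows with depends_on in {8,10,11}; recursion stops.
Total rows emitted: 9.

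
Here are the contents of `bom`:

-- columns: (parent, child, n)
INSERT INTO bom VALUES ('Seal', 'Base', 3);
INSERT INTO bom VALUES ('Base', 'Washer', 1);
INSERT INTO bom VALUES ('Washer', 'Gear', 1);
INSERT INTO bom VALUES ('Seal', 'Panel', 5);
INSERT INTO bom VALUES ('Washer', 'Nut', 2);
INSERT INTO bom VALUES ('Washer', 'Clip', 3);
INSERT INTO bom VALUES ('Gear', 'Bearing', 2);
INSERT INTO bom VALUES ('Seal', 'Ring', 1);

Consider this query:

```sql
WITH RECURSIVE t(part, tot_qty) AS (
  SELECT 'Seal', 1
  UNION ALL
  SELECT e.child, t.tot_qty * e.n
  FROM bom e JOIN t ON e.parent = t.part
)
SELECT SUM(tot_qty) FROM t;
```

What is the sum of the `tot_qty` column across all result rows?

Base: (Seal, tot_qty=1).
Iteration 1: components of {Seal} -> Base = 1*3 = 3, Panel = 1*5 = 5, Ring = 1*1 = 1.
Iteration 2: components of {Base,Panel,Ring} -> Washer = 3*1 = 3.
Iteration 3: components of {Washer} -> Clip = 3*3 = 9, Gear = 3*1 = 3, Nut = 3*2 = 6.
Iteration 4: components of {Clip,Gear,Nut} -> Bearing = 3*2 = 6.
Iteration 5: no further components; recursion stops.
SUM(tot_qty) = 1 + 3 + 5 + 1 + 3 + 3 + 6 + 9 + 6 = 37.

37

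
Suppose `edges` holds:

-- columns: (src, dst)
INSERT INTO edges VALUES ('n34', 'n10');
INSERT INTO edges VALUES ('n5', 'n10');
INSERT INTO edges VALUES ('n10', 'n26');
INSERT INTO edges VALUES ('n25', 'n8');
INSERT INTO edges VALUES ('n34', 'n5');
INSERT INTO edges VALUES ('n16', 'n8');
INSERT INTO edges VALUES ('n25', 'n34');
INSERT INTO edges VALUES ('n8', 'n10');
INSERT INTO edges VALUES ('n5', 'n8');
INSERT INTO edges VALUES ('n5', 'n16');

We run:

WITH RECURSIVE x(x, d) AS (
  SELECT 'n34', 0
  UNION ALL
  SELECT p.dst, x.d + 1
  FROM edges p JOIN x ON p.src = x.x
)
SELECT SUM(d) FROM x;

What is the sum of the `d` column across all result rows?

32

Base: (n34, d=0).
Iteration 1: edges from {n34} -> (n10, d=1), (n5, d=1).
Iteration 2: edges from {n10,n5} -> (n10, d=2), (n16, d=2), (n26, d=2), (n8, d=2).
Iteration 3: edges from {n10,n16,n26,n8} -> (n10, d=3), (n26, d=3), (n8, d=3).
Iteration 4: edges from {n10,n26,n8} -> (n10, d=4), (n26, d=4).
Iteration 5: edges from {n10,n26} -> (n26, d=5).
Iteration 6: no outgoing edges from {n26}; recursion stops.
SUM(d) = 0 + 1 + 1 + 2 + 2 + 2 + 2 + 3 + 3 + 3 + 4 + 4 + 5 = 32.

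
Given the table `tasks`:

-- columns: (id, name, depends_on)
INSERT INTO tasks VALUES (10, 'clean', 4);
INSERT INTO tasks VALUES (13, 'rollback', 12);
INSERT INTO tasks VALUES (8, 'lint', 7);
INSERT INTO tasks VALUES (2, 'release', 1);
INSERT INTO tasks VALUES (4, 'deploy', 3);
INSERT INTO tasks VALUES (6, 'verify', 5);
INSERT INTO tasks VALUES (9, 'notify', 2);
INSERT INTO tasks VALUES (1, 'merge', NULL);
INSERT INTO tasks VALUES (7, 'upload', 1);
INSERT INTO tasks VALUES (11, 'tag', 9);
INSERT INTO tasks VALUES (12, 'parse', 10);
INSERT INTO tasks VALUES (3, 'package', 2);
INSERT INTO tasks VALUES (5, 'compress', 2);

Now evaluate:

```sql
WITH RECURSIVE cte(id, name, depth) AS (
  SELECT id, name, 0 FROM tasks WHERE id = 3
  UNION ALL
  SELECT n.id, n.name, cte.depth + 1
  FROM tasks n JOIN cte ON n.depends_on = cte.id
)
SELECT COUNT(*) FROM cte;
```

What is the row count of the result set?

5

Base: id=3 (package) at depth 0.
Iteration 1: rows with depends_on in {3} -> deploy (id 4, depth 1).
Iteration 2: rows with depends_on in {4} -> clean (id 10, depth 2).
Iteration 3: rows with depends_on in {10} -> parse (id 12, depth 3).
Iteration 4: rows with depends_on in {12} -> rollback (id 13, depth 4).
Iteration 5: no rows with depends_on in {13}; recursion stops.
Total rows emitted: 5.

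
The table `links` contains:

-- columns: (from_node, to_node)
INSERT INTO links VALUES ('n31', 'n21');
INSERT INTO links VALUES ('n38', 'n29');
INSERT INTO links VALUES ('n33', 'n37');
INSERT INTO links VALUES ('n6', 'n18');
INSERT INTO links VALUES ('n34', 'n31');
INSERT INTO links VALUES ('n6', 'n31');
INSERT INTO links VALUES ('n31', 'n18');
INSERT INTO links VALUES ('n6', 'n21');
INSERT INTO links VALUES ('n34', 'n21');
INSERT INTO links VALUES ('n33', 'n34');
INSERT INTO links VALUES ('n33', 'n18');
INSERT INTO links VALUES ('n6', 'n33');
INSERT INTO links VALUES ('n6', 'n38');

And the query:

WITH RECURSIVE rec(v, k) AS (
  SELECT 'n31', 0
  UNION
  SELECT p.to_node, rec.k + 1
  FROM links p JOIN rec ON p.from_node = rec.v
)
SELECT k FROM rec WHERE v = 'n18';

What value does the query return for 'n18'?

1

Base: (n31, k=0).
Iteration 1: edges from {n31} -> (n18, k=1), (n21, k=1).
Iteration 2: no outgoing edges from {n18,n21}; recursion stops.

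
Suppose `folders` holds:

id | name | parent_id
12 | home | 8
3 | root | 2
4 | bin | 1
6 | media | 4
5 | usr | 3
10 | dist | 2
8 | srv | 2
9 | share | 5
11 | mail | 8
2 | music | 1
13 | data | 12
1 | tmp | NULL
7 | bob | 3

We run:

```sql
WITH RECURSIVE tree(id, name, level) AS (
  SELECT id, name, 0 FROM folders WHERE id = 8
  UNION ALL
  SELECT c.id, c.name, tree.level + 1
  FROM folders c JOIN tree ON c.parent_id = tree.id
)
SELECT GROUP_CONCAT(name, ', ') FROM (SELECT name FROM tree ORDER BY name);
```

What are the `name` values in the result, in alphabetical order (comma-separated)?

Base: id=8 (srv) at level 0.
Iteration 1: rows with parent_id in {8} -> mail (id 11, level 1), home (id 12, level 1).
Iteration 2: rows with parent_id in {11,12} -> data (id 13, level 2).
Iteration 3: no rows with parent_id in {13}; recursion stops.

data, home, mail, srv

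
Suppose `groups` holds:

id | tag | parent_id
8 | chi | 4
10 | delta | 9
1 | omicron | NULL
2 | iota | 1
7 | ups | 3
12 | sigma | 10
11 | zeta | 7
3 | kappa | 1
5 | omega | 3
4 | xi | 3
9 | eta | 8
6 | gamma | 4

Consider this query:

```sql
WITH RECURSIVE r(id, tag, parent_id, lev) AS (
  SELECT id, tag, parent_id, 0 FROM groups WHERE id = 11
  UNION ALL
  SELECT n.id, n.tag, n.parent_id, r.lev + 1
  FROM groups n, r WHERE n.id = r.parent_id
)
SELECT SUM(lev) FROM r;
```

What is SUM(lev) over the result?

6

Base: id=11 (zeta), parent_id=7, lev 0.
Iteration 1: join on id=7 -> ups (id 7, parent_id=3, lev 1).
Iteration 2: join on id=3 -> kappa (id 3, parent_id=1, lev 2).
Iteration 3: join on id=1 -> omicron (id 1, parent_id=NULL, lev 3).
Iteration 4: parent_id is NULL; no match; recursion stops.
SUM(lev) = 0 + 1 + 2 + 3 = 6.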